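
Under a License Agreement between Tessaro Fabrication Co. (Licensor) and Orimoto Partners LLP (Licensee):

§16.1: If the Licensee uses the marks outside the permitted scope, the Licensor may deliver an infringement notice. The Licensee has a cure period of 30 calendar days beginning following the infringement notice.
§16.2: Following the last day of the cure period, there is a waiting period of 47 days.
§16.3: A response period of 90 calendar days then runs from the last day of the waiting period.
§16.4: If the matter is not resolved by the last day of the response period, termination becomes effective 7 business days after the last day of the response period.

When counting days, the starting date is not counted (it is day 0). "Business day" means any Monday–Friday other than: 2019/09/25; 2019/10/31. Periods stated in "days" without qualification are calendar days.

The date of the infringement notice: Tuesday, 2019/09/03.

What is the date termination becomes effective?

The last day of the cure period: 2019/09/03 + 30 days = 2019/10/03.
The last day of the waiting period: 47 calendar days after 2019/10/03 is 2019/11/19.
Adding 90 calendar days to 2019/11/19 gives 2020/02/17, which is the last day of the response period.
The date termination becomes effective: 7 business days after Monday, 2020/02/17, skipping weekends — Feb 18, Feb 19, Feb 20, Feb 21, Feb 24, Feb 25, Feb 26 — lands on Wednesday, 2020/02/26.

2020/02/26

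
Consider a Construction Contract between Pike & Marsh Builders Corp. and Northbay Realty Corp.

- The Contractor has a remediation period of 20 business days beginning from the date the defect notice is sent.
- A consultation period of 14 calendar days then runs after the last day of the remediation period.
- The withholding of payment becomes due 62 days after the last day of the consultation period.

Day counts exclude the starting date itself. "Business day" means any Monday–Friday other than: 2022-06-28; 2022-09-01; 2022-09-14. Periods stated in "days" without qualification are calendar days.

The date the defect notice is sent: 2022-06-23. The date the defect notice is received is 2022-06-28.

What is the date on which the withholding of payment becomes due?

The last day of the remediation period: counting 20 business days from Thursday, 2022-06-23 (Jun 24, Jun 27, Jun 29, Jun 30, …, Jul 20, Jul 21, Jul 22, skipping weekends and the listed holiday on Jun 28) reaches Friday, 2022-07-22.
Adding 14 calendar days to 2022-07-22 gives 2022-08-05, which is the last day of the consultation period.
The date on which the withholding of payment becomes due: 2022-08-05 + 62 days = 2022-10-06.

2022-10-06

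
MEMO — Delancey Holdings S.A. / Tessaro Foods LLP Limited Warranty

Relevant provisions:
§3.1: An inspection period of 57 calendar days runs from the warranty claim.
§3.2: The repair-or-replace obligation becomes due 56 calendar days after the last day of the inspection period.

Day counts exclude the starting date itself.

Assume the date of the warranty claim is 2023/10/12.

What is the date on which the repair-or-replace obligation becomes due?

Adding 57 calendar days to 2023/10/12 gives 2023/12/08, which is the last day of the inspection period.
Adding 56 calendar days to 2023/12/08 gives 2024/02/02, which is the date on which the repair-or-replace obligation becomes due.

2024/02/02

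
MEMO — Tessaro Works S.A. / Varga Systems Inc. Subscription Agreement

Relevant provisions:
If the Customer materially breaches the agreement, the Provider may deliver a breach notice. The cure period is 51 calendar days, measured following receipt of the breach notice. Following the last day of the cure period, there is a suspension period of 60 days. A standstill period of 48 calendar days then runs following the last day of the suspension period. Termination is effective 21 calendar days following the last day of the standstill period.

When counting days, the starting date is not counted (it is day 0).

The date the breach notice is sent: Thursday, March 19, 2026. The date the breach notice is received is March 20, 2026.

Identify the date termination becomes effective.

September 16, 2026

Adding 51 calendar days to March 20, 2026 gives May 10, 2026, which is the last day of the cure period.
Adding 60 calendar days to May 10, 2026 gives July 9, 2026, which is the last day of the suspension period.
Adding 48 calendar days to July 9, 2026 gives August 26, 2026, which is the last day of the standstill period.
The date termination becomes effective: 21 calendar days after August 26, 2026 is September 16, 2026.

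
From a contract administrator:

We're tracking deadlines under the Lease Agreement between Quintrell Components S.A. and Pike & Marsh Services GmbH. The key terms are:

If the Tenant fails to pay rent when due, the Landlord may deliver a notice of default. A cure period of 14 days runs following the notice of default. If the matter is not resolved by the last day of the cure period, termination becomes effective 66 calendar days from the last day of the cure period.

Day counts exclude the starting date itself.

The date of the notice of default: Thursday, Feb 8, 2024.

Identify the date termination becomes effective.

The last day of the cure period: Feb 8, 2024 + 14 days = Feb 22, 2024.
Adding 66 calendar days to Feb 22, 2024 gives Apr 28, 2024, which is the date termination becomes effective.

Apr 28, 2024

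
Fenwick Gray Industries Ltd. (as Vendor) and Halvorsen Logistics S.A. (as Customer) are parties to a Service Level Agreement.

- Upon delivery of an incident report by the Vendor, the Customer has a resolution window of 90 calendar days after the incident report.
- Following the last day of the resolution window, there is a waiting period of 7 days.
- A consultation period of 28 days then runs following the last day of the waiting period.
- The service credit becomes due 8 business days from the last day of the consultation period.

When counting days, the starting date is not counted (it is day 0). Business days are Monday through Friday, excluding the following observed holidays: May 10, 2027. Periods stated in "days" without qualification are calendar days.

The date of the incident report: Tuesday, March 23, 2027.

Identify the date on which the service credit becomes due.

August 5, 2027

The last day of the resolution window: 90 calendar days after March 23, 2027 is June 21, 2027.
The last day of the waiting period: 7 calendar days after June 21, 2027 is June 28, 2027.
The last day of the consultation period: June 28, 2027 + 28 days = July 26, 2027.
From Monday, July 26, 2027, 8 business days (Jul 27, Jul 28, Jul 29, Jul 30, Aug 2, Aug 3, Aug 4, Aug 5, skipping weekends) brings us to Thursday, August 5, 2027, which is the date on which the service credit becomes due.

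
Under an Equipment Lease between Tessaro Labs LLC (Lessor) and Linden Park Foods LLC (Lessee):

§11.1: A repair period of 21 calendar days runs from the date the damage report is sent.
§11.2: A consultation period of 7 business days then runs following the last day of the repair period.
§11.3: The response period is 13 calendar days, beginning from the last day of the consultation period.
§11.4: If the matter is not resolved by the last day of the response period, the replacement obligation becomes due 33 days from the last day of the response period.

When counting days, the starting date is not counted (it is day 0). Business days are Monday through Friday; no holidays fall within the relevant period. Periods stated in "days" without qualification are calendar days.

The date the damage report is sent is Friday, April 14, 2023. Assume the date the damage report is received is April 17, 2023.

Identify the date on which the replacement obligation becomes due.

Adding 21 calendar days to April 14, 2023 gives May 5, 2023, which is the last day of the repair period.
From Friday, May 5, 2023, 7 business days (May 8, May 9, May 10, May 11, May 12, May 15, May 16, skipping weekends) brings us to Tuesday, May 16, 2023, which is the last day of the consultation period.
The last day of the response period: 13 calendar days after May 16, 2023 is May 29, 2023.
The date on which the replacement obligation becomes due: May 29, 2023 + 33 days = July 1, 2023.

July 1, 2023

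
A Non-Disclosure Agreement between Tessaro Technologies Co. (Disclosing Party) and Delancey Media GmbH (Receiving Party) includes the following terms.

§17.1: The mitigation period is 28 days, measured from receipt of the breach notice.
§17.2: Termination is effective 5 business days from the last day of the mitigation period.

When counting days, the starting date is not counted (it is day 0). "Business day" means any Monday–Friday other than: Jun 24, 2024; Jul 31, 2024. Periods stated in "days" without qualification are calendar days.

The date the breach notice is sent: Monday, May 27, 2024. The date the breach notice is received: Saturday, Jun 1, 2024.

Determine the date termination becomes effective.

Adding 28 calendar days to Jun 1, 2024 gives Jun 29, 2024, which is the last day of the mitigation period.
The date termination becomes effective: 5 business days after Saturday, Jun 29, 2024, skipping weekends — Jul 1, Jul 2, Jul 3, Jul 4, Jul 5 — lands on Friday, Jul 5, 2024.

Jul 5, 2024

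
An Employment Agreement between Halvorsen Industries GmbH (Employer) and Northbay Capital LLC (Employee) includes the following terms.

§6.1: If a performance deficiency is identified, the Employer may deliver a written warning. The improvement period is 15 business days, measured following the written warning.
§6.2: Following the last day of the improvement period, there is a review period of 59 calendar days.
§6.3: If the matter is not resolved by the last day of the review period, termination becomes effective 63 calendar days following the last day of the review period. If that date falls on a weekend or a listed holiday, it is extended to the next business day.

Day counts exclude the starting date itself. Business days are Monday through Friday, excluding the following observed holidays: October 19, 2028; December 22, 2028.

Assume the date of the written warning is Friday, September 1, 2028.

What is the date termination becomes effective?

The last day of the improvement period: 15 business days after Friday, September 1, 2028, skipping weekends — Sep 4, Sep 5, Sep 6, Sep 7, …, Sep 20, Sep 21, Sep 22 — lands on Friday, September 22, 2028.
Adding 59 calendar days to September 22, 2028 gives November 20, 2028, which is the last day of the review period.
The date termination becomes effective: November 20, 2028 + 63 days = January 22, 2029. January 22, 2029 is a Monday and is not a listed holiday, so no roll-forward applies.

January 22, 2029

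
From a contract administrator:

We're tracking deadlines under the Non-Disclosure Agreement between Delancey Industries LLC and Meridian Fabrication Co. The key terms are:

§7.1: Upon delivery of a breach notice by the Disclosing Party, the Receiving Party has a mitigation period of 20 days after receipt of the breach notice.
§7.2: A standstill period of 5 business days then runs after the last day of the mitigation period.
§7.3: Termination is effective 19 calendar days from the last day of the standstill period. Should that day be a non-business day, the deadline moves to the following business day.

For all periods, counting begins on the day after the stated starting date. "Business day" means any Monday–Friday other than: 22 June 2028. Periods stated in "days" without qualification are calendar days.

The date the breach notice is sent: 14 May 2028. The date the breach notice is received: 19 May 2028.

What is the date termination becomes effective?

4 July 2028

The last day of the mitigation period: 19 May 2028 + 20 days = 8 June 2028.
The last day of the standstill period: 5 business days after Thursday, 8 June 2028, skipping weekends — Jun 9, Jun 12, Jun 13, Jun 14, Jun 15 — lands on Thursday, 15 June 2028.
The date termination becomes effective: 19 calendar days after 15 June 2028 is 4 July 2028. 4 July 2028 is a Tuesday and is not a listed holiday, so no roll-forward applies.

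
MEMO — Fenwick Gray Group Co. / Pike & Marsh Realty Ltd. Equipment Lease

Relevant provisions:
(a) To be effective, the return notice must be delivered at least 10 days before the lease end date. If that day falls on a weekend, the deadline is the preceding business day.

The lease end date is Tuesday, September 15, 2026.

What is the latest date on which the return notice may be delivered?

September 4, 2026

September 15, 2026 minus 10 days is September 5, 2026. That is a Saturday, so the deadline moves back to Friday, September 4, 2026.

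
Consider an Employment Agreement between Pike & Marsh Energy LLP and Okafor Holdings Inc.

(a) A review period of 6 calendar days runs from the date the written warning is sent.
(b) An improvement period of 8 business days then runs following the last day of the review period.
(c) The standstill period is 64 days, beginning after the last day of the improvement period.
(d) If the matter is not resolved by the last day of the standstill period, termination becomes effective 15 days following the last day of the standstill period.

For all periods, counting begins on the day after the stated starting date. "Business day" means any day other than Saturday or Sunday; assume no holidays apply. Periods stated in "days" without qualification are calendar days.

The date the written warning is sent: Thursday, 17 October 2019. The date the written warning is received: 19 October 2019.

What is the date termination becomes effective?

22 January 2020

The last day of the review period: 17 October 2019 + 6 days = 23 October 2019.
The last day of the improvement period: counting 8 business days from Wednesday, 23 October 2019 (Oct 24, Oct 25, Oct 28, Oct 29, Oct 30, Oct 31, Nov 1, Nov 4, skipping weekends) reaches Monday, 4 November 2019.
Adding 64 calendar days to 4 November 2019 gives 7 January 2020, which is the last day of the standstill period.
Adding 15 calendar days to 7 January 2020 gives 22 January 2020, which is the date termination becomes effective.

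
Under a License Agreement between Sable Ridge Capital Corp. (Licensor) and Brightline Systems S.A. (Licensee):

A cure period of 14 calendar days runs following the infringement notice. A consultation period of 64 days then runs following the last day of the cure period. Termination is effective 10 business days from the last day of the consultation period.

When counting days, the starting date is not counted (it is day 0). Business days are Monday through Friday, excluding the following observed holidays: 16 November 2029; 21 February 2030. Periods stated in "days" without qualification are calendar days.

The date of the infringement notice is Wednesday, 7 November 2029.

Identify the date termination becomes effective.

7 February 2030

Adding 14 calendar days to 7 November 2029 gives 21 November 2029, which is the last day of the cure period.
The last day of the consultation period: 64 calendar days after 21 November 2029 is 24 January 2030.
The date termination becomes effective: 10 business days after Thursday, 24 January 2030, skipping weekends — Jan 25, Jan 28, Jan 29, Jan 30, Jan 31, Feb 1, Feb 4, Feb 5, Feb 6, Feb 7 — lands on Thursday, 7 February 2030.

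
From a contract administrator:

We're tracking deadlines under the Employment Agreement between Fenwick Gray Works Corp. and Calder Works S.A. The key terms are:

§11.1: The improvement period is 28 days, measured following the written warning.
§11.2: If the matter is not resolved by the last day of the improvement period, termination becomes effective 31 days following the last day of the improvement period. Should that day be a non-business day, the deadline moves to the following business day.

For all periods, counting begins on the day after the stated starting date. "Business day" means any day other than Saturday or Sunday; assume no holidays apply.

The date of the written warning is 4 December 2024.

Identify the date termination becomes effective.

3 February 2025

The last day of the improvement period: 28 calendar days after 4 December 2024 is 1 January 2025.
The date termination becomes effective: 31 calendar days after 1 January 2025 is 1 February 2025. That falls on a Saturday, so it rolls to the next business day, Monday, 3 February 2025.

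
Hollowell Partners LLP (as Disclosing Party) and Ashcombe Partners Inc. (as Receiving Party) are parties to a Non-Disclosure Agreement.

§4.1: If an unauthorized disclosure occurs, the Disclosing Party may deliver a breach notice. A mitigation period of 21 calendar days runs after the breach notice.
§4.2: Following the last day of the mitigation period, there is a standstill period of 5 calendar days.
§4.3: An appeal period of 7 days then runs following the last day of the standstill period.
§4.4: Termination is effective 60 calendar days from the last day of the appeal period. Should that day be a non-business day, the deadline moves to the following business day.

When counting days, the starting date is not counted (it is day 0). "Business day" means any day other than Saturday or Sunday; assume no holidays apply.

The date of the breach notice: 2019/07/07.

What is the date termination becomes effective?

The last day of the mitigation period: 2019/07/07 + 21 days = 2019/07/28.
The last day of the standstill period: 2019/07/28 + 5 days = 2019/08/02.
Adding 7 calendar days to 2019/08/02 gives 2019/08/09, which is the last day of the appeal period.
Adding 60 calendar days to 2019/08/09 gives 2019/10/08, which is the date termination becomes effective. 2019/10/08 is a Tuesday, so no roll-forward applies.

2019/10/08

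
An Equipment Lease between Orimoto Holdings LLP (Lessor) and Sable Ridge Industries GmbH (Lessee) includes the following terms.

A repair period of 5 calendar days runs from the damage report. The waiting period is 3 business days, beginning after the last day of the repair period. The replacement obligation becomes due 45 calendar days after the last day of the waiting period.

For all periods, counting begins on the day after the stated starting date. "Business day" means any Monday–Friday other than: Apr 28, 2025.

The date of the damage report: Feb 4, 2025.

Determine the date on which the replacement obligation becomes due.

Mar 29, 2025

The last day of the repair period: 5 calendar days after Feb 4, 2025 is Feb 9, 2025.
The last day of the waiting period: counting 3 business days from Sunday, Feb 9, 2025 (Feb 10, Feb 11, Feb 12, skipping weekends) reaches Wednesday, Feb 12, 2025.
The date on which the replacement obligation becomes due: Feb 12, 2025 + 45 days = Mar 29, 2025.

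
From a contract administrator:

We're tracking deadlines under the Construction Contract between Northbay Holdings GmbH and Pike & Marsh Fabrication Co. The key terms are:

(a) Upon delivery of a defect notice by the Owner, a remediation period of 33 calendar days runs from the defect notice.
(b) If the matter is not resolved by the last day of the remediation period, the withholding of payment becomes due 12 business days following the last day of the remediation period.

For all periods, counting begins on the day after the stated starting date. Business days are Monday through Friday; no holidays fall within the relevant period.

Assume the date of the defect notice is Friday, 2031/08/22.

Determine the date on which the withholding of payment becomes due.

2031/10/10

The last day of the remediation period: 2031/08/22 + 33 days = 2031/09/24.
The date on which the withholding of payment becomes due: 12 business days after Wednesday, 2031/09/24, skipping weekends — Sep 25, Sep 26, Sep 29, Sep 30, …, Oct 8, Oct 9, Oct 10 — lands on Friday, 2031/10/10.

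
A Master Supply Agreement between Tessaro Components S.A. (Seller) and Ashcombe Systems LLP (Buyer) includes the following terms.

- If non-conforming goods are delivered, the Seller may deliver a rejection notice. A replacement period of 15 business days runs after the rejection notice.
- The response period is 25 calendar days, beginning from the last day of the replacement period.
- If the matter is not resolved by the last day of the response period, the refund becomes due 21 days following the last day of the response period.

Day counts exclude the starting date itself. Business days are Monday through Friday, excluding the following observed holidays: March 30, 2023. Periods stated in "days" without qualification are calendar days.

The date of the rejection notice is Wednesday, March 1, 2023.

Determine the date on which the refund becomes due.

May 7, 2023

From Wednesday, March 1, 2023, 15 business days (Mar 2, Mar 3, Mar 6, Mar 7, …, Mar 20, Mar 21, Mar 22, skipping weekends) brings us to Wednesday, March 22, 2023, which is the last day of the replacement period.
Adding 25 calendar days to March 22, 2023 gives April 16, 2023, which is the last day of the response period.
The date on which the refund becomes due: April 16, 2023 + 21 days = May 7, 2023.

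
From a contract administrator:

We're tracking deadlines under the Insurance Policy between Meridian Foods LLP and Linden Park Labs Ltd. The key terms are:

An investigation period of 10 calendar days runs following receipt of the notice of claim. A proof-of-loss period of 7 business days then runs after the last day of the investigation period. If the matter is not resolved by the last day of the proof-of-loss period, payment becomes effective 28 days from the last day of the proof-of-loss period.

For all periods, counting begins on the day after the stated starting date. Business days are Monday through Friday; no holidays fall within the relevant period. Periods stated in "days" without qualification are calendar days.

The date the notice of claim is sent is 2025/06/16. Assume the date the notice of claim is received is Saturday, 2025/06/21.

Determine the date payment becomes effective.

The last day of the investigation period: 10 calendar days after 2025/06/21 is 2025/07/01.
From Tuesday, 2025/07/01, 7 business days (Jul 2, Jul 3, Jul 4, Jul 7, Jul 8, Jul 9, Jul 10, skipping weekends) brings us to Thursday, 2025/07/10, which is the last day of the proof-of-loss period.
The date payment becomes effective: 2025/07/10 + 28 days = 2025/08/07.

2025/08/07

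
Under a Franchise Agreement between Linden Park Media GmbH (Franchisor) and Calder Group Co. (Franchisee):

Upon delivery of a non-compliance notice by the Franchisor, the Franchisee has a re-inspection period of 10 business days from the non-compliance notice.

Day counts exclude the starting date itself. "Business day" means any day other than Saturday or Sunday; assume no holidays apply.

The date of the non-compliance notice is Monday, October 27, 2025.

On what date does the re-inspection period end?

From Monday, October 27, 2025, 10 business days (Oct 28, Oct 29, Oct 30, Oct 31, Nov 3, Nov 4, Nov 5, Nov 6, Nov 7, Nov 10, skipping weekends) brings us to Monday, November 10, 2025, which is the last day of the re-inspection period.

November 10, 2025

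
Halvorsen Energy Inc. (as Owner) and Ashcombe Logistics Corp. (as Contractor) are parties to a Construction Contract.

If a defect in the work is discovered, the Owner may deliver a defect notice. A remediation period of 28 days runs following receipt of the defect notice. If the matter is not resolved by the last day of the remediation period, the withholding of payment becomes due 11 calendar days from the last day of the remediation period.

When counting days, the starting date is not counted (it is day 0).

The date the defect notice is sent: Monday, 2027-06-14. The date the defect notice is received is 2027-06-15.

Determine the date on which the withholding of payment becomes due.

2027-07-24

The last day of the remediation period: 2027-06-15 + 28 days = 2027-07-13.
Adding 11 calendar days to 2027-07-13 gives 2027-07-24, which is the date on which the withholding of payment becomes due.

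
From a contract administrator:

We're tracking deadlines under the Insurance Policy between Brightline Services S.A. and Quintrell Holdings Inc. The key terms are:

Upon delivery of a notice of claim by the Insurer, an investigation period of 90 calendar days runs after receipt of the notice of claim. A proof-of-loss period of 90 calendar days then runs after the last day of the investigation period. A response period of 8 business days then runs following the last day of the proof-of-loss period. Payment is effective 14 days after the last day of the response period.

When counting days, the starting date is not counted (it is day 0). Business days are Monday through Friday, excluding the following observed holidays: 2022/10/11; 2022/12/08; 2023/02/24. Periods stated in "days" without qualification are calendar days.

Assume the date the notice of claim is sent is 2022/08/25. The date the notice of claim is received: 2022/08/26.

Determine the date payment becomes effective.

Adding 90 calendar days to 2022/08/26 gives 2022/11/24, which is the last day of the investigation period.
The last day of the proof-of-loss period: 2022/11/24 + 90 days = 2023/02/22.
The last day of the response period: 8 business days after Wednesday, 2023/02/22, skipping weekends and the listed holiday on Feb 24 — Feb 23, Feb 27, Feb 28, Mar 1, Mar 2, Mar 3, Mar 6, Mar 7 — lands on Tuesday, 2023/03/07.
The date payment becomes effective: 2023/03/07 + 14 days = 2023/03/21.

2023/03/21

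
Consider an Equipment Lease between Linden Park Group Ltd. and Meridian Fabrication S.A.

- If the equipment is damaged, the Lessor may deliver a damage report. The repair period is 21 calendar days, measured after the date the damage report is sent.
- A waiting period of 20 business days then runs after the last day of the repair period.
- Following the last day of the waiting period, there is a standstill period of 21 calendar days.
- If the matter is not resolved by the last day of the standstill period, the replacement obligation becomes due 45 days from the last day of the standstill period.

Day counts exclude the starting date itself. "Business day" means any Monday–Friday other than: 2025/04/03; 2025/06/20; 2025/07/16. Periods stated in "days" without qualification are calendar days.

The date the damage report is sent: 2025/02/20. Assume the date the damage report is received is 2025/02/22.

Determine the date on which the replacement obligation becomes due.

2025/06/16

Adding 21 calendar days to 2025/02/20 gives 2025/03/13, which is the last day of the repair period.
The last day of the waiting period: counting 20 business days from Thursday, 2025/03/13 (Mar 14, Mar 17, Mar 18, Mar 19, …, Apr 9, Apr 10, Apr 11, skipping weekends and the listed holiday on Apr 3) reaches Friday, 2025/04/11.
The last day of the standstill period: 21 calendar days after 2025/04/11 is 2025/05/02.
The date on which the replacement obligation becomes due: 45 calendar days after 2025/05/02 is 2025/06/16.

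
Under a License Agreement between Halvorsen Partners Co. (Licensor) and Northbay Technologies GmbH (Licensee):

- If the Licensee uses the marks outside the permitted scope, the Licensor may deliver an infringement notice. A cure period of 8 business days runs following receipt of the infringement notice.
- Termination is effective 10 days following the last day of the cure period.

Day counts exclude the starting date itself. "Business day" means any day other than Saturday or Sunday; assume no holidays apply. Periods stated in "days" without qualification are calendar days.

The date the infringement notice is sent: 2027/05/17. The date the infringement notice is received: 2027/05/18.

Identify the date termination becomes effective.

2027/06/07

From Tuesday, 2027/05/18, 8 business days (May 19, May 20, May 21, May 24, May 25, May 26, May 27, May 28, skipping weekends) brings us to Friday, 2027/05/28, which is the last day of the cure period.
The date termination becomes effective: 10 calendar days after 2027/05/28 is 2027/06/07.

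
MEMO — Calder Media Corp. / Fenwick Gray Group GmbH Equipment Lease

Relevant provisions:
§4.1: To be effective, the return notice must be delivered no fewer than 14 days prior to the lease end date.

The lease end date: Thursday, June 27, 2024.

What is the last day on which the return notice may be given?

June 13, 2024

June 27, 2024 minus 14 days is June 13, 2024.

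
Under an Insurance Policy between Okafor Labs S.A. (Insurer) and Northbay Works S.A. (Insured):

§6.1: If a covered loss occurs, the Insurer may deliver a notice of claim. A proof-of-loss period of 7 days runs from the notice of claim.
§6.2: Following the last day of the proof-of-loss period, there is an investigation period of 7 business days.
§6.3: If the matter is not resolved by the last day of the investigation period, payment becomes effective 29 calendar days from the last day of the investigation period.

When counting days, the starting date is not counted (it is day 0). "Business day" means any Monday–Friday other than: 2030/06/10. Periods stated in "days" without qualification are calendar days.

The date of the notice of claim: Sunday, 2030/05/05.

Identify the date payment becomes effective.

2030/06/19

The last day of the proof-of-loss period: 7 calendar days after 2030/05/05 is 2030/05/12.
The last day of the investigation period: counting 7 business days from Sunday, 2030/05/12 (May 13, May 14, May 15, May 16, May 17, May 20, May 21, skipping weekends) reaches Tuesday, 2030/05/21.
The date payment becomes effective: 29 calendar days after 2030/05/21 is 2030/06/19.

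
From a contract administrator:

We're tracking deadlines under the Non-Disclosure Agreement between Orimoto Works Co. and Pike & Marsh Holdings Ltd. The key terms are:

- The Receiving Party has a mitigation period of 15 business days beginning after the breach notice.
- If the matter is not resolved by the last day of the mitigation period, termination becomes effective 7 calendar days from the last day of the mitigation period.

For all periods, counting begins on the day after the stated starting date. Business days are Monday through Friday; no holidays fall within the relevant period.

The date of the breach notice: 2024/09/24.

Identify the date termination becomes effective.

From Tuesday, 2024/09/24, 15 business days (Sep 25, Sep 26, Sep 27, Sep 30, …, Oct 11, Oct 14, Oct 15, skipping weekends) brings us to Tuesday, 2024/10/15, which is the last day of the mitigation period.
The date termination becomes effective: 7 calendar days after 2024/10/15 is 2024/10/22.

2024/10/22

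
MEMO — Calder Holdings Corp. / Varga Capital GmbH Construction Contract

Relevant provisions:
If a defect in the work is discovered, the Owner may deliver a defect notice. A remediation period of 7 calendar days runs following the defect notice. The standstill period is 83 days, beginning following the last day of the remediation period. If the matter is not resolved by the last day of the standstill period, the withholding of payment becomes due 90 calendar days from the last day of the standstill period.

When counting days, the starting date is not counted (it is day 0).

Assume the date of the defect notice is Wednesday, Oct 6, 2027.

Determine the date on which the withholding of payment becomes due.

Apr 3, 2028

Adding 7 calendar days to Oct 6, 2027 gives Oct 13, 2027, which is the last day of the remediation period.
The last day of the standstill period: 83 calendar days after Oct 13, 2027 is Jan 4, 2028.
Adding 90 calendar days to Jan 4, 2028 gives Apr 3, 2028, which is the date on which the withholding of payment becomes due.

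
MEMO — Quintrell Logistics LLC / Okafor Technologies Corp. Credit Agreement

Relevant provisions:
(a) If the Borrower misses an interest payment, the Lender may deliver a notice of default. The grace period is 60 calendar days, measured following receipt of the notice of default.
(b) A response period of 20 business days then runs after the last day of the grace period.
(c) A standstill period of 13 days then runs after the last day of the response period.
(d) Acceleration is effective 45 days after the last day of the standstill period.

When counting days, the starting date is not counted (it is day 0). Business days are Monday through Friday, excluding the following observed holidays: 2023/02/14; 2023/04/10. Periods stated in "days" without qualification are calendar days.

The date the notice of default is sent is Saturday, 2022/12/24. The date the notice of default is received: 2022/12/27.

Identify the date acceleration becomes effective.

2023/05/21

Adding 60 calendar days to 2022/12/27 gives 2023/02/25, which is the last day of the grace period.
The last day of the response period: counting 20 business days from Saturday, 2023/02/25 (Feb 27, Feb 28, Mar 1, Mar 2, …, Mar 22, Mar 23, Mar 24, skipping weekends) reaches Friday, 2023/03/24.
The last day of the standstill period: 2023/03/24 + 13 days = 2023/04/06.
The date acceleration becomes effective: 45 calendar days after 2023/04/06 is 2023/05/21.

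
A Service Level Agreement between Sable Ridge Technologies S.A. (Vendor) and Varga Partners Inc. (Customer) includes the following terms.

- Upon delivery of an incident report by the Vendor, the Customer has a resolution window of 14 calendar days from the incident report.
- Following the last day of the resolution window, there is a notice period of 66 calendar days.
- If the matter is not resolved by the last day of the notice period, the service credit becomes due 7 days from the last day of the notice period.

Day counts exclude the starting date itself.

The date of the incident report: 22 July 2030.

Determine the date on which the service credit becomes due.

The last day of the resolution window: 22 July 2030 + 14 days = 5 August 2030.
Adding 66 calendar days to 5 August 2030 gives 10 October 2030, which is the last day of the notice period.
The date on which the service credit becomes due: 7 calendar days after 10 October 2030 is 17 October 2030.

17 October 2030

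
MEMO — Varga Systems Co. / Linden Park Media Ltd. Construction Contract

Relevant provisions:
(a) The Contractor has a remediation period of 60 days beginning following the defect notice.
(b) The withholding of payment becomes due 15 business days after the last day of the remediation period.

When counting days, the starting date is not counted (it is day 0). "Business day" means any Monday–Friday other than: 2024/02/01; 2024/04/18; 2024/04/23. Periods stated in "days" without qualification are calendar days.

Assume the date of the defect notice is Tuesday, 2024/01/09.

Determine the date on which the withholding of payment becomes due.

2024/03/29

The last day of the remediation period: 60 calendar days after 2024/01/09 is 2024/03/09.
The date on which the withholding of payment becomes due: 15 business days after Saturday, 2024/03/09, skipping weekends — Mar 11, Mar 12, Mar 13, Mar 14, …, Mar 27, Mar 28, Mar 29 — lands on Friday, 2024/03/29.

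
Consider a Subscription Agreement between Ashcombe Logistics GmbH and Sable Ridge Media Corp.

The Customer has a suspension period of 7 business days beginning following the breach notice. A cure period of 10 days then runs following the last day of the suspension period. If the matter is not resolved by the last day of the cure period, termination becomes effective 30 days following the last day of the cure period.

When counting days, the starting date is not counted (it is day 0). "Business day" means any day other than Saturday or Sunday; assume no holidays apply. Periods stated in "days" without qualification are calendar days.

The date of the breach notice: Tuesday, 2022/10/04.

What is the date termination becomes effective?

From Tuesday, 2022/10/04, 7 business days (Oct 5, Oct 6, Oct 7, Oct 10, Oct 11, Oct 12, Oct 13, skipping weekends) brings us to Thursday, 2022/10/13, which is the last day of the suspension period.
Adding 10 calendar days to 2022/10/13 gives 2022/10/23, which is the last day of the cure period.
The date termination becomes effective: 30 calendar days after 2022/10/23 is 2022/11/22.

2022/11/22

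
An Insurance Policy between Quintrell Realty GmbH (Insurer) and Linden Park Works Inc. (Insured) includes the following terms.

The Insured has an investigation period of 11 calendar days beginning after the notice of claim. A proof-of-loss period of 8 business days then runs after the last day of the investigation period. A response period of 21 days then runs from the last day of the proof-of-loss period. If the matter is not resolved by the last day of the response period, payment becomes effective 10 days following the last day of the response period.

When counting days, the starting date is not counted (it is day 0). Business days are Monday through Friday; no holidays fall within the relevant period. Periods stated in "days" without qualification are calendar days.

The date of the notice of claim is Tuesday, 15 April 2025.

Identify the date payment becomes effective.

7 June 2025

The last day of the investigation period: 11 calendar days after 15 April 2025 is 26 April 2025.
The last day of the proof-of-loss period: 8 business days after Saturday, 26 April 2025, skipping weekends — Apr 28, Apr 29, Apr 30, May 1, May 2, May 5, May 6, May 7 — lands on Wednesday, 7 May 2025.
The last day of the response period: 21 calendar days after 7 May 2025 is 28 May 2025.
The date payment becomes effective: 28 May 2025 + 10 days = 7 June 2025.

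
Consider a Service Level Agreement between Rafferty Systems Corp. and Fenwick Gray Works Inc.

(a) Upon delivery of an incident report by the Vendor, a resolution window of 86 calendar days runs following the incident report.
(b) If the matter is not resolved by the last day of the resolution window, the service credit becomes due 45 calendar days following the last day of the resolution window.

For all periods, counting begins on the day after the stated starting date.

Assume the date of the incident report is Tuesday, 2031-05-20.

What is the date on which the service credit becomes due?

The last day of the resolution window: 2031-05-20 + 86 days = 2031-08-14.
Adding 45 calendar days to 2031-08-14 gives 2031-09-28, which is the date on which the service credit becomes due.

2031-09-28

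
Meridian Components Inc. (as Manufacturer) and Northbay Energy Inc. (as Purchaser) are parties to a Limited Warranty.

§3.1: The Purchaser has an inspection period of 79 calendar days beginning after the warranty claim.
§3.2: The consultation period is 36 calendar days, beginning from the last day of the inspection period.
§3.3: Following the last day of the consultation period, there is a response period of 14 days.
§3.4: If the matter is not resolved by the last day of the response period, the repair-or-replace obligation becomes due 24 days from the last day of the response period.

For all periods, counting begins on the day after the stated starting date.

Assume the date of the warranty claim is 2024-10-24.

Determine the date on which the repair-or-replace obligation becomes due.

2025-03-26

The last day of the inspection period: 2024-10-24 + 79 days = 2025-01-11.
Adding 36 calendar days to 2025-01-11 gives 2025-02-16, which is the last day of the consultation period.
The last day of the response period: 14 calendar days after 2025-02-16 is 2025-03-02.
Adding 24 calendar days to 2025-03-02 gives 2025-03-26, which is the date on which the repair-or-replace obligation becomes due.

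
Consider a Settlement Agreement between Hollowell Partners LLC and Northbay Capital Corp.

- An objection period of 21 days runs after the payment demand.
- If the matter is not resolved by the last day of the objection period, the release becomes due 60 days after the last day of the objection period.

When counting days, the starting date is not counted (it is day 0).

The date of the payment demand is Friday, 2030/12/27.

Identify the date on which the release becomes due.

The last day of the objection period: 2030/12/27 + 21 days = 2031/01/17.
The date on which the release becomes due: 2031/01/17 + 60 days = 2031/03/18.

2031/03/18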